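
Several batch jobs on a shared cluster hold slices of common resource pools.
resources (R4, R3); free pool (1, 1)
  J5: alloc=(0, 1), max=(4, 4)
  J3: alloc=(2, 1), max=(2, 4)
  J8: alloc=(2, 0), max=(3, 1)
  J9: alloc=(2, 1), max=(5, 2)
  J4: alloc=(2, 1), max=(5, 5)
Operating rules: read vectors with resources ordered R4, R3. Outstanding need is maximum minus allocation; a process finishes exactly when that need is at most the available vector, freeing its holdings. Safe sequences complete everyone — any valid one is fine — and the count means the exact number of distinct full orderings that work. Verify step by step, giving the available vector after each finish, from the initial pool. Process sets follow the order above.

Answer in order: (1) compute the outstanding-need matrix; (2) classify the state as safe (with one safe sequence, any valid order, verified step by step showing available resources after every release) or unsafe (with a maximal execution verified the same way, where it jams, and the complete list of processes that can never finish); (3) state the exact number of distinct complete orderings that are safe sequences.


(1) Remaining need (order R4, R3):
  J5: (4, 3)
  J3: (0, 3)
  J8: (1, 1)
  J9: (3, 1)
  J4: (3, 4)
(2) The state is UNSAFE.
Key observation: the wall is R3: completing J8, J9 brings the pool only to (5, 2), and all the rest need more.
A maximal execution: J8, J9 — then nothing else fits. Step-by-step check:
  pool = (1, 1)
  J8: need (1, 1) fits (1, 1); releases (2, 0), pool now (3, 1)
  J9: need (3, 1) fits (3, 1); releases (2, 1), pool now (5, 2)
  blocked: J5 wants (4, 3), pool (5, 2) — not enough R3
  blocked: J3 wants (0, 3), pool (5, 2) — not enough R3
  blocked: J4 wants (3, 4), pool (5, 2) — not enough R3
Processes that can never finish: J5, J3 and J4.
(3) Precisely 0 of the possible complete orderings are safe sequences.


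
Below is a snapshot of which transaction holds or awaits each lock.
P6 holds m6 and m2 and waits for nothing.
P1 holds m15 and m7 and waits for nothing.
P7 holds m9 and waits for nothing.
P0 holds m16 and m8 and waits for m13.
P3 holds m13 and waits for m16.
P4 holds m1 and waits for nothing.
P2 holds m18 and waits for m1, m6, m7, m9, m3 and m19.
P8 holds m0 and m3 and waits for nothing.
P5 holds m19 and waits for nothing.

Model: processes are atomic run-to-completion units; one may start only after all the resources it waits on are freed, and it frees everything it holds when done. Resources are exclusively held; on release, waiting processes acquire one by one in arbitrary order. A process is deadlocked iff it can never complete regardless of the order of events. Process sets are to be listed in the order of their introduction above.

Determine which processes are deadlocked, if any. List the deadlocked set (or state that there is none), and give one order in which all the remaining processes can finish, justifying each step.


Deadlocked: P0 and P3.
Key observation: nobody on the ring P0 -> P3 -> P0 can start until another member finishes, which never happens; no other process is dragged down with it.
A valid finishing order for the others: P1, P4, P8, P7, P6, P5, P2.
Step-by-step check:
  run P1 (it waits on nothing); releases m15 and m7
  run P4 (it waits on nothing); releases m1
  run P8 (it waits on nothing); releases m0 and m3
  run P7 (it waits on nothing); releases m9
  run P6 (it waits on nothing); releases m6 and m2
  run P5 (it waits on nothing); releases m19
  run P2 (all its waits — m1, m6, m7, m9, m3 and m19 — are resolved); releases m18


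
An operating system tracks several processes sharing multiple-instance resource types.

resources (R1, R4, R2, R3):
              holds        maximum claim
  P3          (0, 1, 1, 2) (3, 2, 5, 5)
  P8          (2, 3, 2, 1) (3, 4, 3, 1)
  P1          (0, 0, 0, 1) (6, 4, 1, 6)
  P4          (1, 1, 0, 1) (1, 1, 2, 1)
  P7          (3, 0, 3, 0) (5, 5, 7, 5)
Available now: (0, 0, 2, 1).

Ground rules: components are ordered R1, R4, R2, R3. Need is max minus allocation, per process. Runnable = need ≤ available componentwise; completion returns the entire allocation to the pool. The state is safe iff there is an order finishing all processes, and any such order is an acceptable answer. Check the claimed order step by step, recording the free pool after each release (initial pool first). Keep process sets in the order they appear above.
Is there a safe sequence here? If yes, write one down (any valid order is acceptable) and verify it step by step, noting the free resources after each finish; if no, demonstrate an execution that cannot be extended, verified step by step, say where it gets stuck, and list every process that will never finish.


The state is SAFE; one workable sequence: P4, P8, P3, P7, P1.
Key observation: the first exact fit in this order is P4 — it needs (0, 0, 2, 0) with (0, 0, 2, 1) free, meeting a requested resource to the last unit.
Verifying each step:
  pool = (0, 0, 2, 1)
  P4: need (0, 0, 2, 0) fits (0, 0, 2, 1); releases (1, 1, 0, 1), pool now (1, 1, 2, 2)
  P8: need (1, 1, 1, 0) fits (1, 1, 2, 2); releases (2, 3, 2, 1), pool now (3, 4, 4, 3)
  P3: need (3, 1, 4, 3) fits (3, 4, 4, 3); releases (0, 1, 1, 2), pool now (3, 5, 5, 5)
  P7: need (2, 5, 4, 5) fits (3, 5, 5, 5); releases (3, 0, 3, 0), pool now (6, 5, 8, 5)
  P1: need (6, 4, 1, 5) fits (6, 5, 8, 5); releases (0, 0, 0, 1), pool now (6, 5, 8, 6)


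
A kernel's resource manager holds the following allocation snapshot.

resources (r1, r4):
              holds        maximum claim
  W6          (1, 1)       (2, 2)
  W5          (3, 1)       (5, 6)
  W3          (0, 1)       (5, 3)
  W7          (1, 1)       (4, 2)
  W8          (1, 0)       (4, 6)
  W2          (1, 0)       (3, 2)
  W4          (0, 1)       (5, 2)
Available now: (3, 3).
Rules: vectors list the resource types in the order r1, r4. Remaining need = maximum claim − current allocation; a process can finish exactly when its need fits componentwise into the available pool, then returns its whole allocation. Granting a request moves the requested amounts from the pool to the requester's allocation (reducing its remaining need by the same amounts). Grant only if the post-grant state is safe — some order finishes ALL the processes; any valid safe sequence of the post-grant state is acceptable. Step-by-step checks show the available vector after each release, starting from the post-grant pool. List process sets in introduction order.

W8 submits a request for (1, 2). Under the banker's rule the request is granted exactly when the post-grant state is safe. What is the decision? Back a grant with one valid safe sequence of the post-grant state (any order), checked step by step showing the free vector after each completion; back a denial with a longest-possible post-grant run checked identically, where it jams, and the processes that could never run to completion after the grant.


GRANT: granting preserves safety; a valid post-grant sequence is W6, W7, W2, W3, W8, W5, W4.
Key observation: after the grant the pool drops to (2, 1), which still lets W6 finish first and unwind the rest.
Verifying the post-grant state step by step:
  pool = (2, 1)
  W6 needs (1, 1) <= (2, 1) -> finishes; pool += (1, 1) = (3, 2)
  W7 needs (3, 1) <= (3, 2) -> finishes; pool += (1, 1) = (4, 3)
  W2 needs (2, 2) <= (4, 3) -> finishes; pool += (1, 0) = (5, 3)
  W3 needs (5, 2) <= (5, 3) -> finishes; pool += (0, 1) = (5, 4)
  W8 needs (2, 4) <= (5, 4) -> finishes; pool += (2, 2) = (7, 6)
  W5 needs (2, 5) <= (7, 6) -> finishes; pool += (3, 1) = (10, 7)
  W4 needs (5, 1) <= (10, 7) -> finishes; pool += (0, 1) = (10, 8)


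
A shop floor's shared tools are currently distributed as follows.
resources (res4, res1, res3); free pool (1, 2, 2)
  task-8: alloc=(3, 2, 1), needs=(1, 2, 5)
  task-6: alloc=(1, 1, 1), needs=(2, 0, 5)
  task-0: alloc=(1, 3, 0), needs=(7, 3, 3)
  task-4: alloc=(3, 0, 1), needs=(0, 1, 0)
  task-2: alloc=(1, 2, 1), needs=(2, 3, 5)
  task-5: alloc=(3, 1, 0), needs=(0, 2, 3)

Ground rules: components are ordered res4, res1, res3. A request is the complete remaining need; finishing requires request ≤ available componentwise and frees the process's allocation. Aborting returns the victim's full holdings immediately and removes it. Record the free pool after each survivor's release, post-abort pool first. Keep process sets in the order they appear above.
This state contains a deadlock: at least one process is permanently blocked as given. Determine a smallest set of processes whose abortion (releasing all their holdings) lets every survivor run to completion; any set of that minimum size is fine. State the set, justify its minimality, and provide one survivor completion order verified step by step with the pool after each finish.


Abort task-8 and task-6.
Key observation: aborting task-8 and task-6 returns (4, 3, 2), and task-2 — hopeless before — runs at step 4 with the returned capacity in the pool.
No one abort is enough; case by case: task-8 alone leaves task-6 blocked (short on res3); task-6 alone leaves task-8 blocked (short on res3); task-0 alone leaves task-8 blocked (short on res3); task-4 alone leaves task-8 blocked (short on res3); task-2 alone leaves task-8 blocked (short on res3); task-5 alone leaves task-8 blocked (short on res3).
One survivor order: task-5, task-0, task-4, task-2. Check, step by step (post-abort pool first):
  pool = (5, 5, 4)
  task-5: need (0, 2, 3) fits (5, 5, 4); releases (3, 1, 0), pool now (8, 6, 4)
  task-0: need (7, 3, 3) fits (8, 6, 4); releases (1, 3, 0), pool now (9, 9, 4)
  task-4: need (0, 1, 0) fits (9, 9, 4); releases (3, 0, 1), pool now (12, 9, 5)
  task-2: need (2, 3, 5) fits (12, 9, 5); releases (1, 2, 1), pool now (13, 11, 6)


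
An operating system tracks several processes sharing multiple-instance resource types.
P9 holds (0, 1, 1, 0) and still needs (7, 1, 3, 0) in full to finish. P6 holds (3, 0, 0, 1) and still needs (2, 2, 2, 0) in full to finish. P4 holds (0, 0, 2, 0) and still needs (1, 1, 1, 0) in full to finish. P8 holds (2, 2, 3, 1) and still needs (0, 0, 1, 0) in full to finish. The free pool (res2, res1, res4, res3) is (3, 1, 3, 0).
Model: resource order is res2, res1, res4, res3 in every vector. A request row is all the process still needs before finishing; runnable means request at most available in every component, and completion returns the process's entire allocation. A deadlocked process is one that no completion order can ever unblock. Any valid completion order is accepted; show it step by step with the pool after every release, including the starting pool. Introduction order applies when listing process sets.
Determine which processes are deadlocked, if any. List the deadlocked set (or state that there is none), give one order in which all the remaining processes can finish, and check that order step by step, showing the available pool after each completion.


No process is deadlocked.
Key observation: P8 fits the free pool immediately, and its release cascades until everyone finishes.
A valid finishing order for the others: P8, P6, P9, P4. Step-by-step check:
  pool = (3, 1, 3, 0)
  run P8 (needs (0, 0, 1, 0), free (3, 1, 3, 0)); after release of (2, 2, 3, 1) the pool is (5, 3, 6, 1)
  run P6 (needs (2, 2, 2, 0), free (5, 3, 6, 1)); after release of (3, 0, 0, 1) the pool is (8, 3, 6, 2)
  run P9 (needs (7, 1, 3, 0), free (8, 3, 6, 2)); after release of (0, 1, 1, 0) the pool is (8, 4, 7, 2)
  run P4 (needs (1, 1, 1, 0), free (8, 4, 7, 2)); after release of (0, 0, 2, 0) the pool is (8, 4, 9, 2)


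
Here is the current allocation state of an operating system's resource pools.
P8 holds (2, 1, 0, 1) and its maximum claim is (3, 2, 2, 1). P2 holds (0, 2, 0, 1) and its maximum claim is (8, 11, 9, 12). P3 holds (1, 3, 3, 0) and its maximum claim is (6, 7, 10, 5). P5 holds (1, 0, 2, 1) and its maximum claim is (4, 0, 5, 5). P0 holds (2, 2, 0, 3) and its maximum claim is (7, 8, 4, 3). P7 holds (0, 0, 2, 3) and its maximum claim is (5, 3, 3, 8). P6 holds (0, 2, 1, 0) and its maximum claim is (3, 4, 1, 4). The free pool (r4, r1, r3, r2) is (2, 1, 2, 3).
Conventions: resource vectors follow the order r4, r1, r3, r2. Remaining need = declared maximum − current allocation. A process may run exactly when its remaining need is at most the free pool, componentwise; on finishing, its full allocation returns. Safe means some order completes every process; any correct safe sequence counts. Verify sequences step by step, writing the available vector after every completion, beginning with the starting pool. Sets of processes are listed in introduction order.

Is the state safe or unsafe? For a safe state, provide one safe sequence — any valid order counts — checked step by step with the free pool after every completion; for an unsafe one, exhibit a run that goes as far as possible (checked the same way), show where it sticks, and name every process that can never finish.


SAFE — a valid safe sequence is P8, P6, P5, P7, P3, P0, P2.
Key observation: P8 is the earliest step where a requested resource binds exactly: need (1, 1, 2, 0), pool (2, 1, 2, 3) at its turn.
Verifying each step:
  pool = (2, 1, 2, 3)
  P8 needs (1, 1, 2, 0) <= (2, 1, 2, 3) -> finishes; pool += (2, 1, 0, 1) = (4, 2, 2, 4)
  P6 needs (3, 2, 0, 4) <= (4, 2, 2, 4) -> finishes; pool += (0, 2, 1, 0) = (4, 4, 3, 4)
  P5 needs (3, 0, 3, 4) <= (4, 4, 3, 4) -> finishes; pool += (1, 0, 2, 1) = (5, 4, 5, 5)
  P7 needs (5, 3, 1, 5) <= (5, 4, 5, 5) -> finishes; pool += (0, 0, 2, 3) = (5, 4, 7, 8)
  P3 needs (5, 4, 7, 5) <= (5, 4, 7, 8) -> finishes; pool += (1, 3, 3, 0) = (6, 7, 10, 8)
  P0 needs (5, 6, 4, 0) <= (6, 7, 10, 8) -> finishes; pool += (2, 2, 0, 3) = (8, 9, 10, 11)
  P2 needs (8, 9, 9, 11) <= (8, 9, 10, 11) -> finishes; pool += (0, 2, 0, 1) = (8, 11, 10, 12)


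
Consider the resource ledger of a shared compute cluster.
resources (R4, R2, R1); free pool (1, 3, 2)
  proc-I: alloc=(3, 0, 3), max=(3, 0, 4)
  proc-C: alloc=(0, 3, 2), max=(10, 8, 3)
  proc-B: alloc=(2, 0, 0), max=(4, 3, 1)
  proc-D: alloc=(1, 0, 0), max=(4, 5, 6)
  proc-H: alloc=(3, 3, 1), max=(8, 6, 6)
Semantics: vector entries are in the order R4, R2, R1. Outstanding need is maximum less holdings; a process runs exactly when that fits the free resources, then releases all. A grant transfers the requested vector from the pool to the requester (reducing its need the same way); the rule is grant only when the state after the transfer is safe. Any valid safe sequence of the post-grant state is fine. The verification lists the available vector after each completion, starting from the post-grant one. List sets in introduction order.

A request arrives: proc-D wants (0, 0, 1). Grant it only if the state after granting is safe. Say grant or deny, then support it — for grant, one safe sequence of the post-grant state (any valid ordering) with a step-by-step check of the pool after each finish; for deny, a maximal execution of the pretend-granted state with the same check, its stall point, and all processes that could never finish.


DENY. Granting would leave the state unsafe.
Key observation: after proc-I, proc-B the pool peaks at (6, 3, 4), and each blocked process is short somewhere: proc-C on R4, R2; proc-D on R2, R1; proc-H on R1.
Pretend the grant happened; the run proc-I, proc-B goes as far as possible. Walking it through:
  pool = (1, 3, 1)
  run proc-I (needs (0, 0, 1), free (1, 3, 1)); after release of (3, 0, 3) the pool is (4, 3, 4)
  run proc-B (needs (2, 3, 1), free (4, 3, 4)); after release of (2, 0, 0) the pool is (6, 3, 4)
  proc-C still needs (10, 5, 1) but only (6, 3, 4) is free — short on R4 and R2
  proc-D still needs (3, 5, 5) but only (6, 3, 4) is free — short on R2 and R1
  proc-H still needs (5, 3, 5) but only (6, 3, 4) is free — short on R1
Post-grant, the permanently blocked set is proc-C, proc-D and proc-H.


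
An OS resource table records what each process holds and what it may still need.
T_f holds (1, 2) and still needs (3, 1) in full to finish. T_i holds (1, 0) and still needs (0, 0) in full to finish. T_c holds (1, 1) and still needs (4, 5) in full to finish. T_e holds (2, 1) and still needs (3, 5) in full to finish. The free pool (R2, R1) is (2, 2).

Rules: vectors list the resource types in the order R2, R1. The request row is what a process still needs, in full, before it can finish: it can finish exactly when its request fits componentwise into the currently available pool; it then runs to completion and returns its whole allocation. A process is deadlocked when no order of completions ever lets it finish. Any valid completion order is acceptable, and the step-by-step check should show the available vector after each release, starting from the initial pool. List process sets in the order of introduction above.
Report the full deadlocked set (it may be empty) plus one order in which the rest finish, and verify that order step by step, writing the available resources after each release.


Deadlocked set: T_c and T_e.
Key observation: even finishing T_i, T_f leaves just (4, 4) free — too little R1 for any of the remaining processes.
The rest can finish in the order T_i, T_f. Step-by-step check:
  pool = (2, 2)
  T_i needs (0, 0) <= (2, 2) -> finishes; pool += (1, 0) = (3, 2)
  T_f needs (3, 1) <= (3, 2) -> finishes; pool += (1, 2) = (4, 4)
None of the blocked processes ever fits:
  T_c still needs (4, 5) but only (4, 4) is free — short on R1
  T_e still needs (3, 5) but only (4, 4) is free — short on R1


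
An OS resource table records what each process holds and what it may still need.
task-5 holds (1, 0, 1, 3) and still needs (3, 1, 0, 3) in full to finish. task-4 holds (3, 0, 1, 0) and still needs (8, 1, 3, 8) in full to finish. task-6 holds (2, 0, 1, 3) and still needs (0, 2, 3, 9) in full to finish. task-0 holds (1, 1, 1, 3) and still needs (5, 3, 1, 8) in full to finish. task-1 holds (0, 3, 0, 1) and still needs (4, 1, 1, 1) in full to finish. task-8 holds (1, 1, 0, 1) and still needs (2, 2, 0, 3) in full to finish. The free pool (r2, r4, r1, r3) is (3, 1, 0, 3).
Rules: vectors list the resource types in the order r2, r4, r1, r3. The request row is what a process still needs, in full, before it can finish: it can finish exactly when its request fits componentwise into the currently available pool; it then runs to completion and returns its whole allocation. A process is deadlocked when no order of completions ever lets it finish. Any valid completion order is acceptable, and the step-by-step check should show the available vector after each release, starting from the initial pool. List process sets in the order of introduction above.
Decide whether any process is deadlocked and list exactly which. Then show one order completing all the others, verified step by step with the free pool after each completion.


Deadlocked: task-4 and task-6.
Key observation: even finishing task-5, task-1, task-8, task-0 leaves just (6, 6, 2, 11) free — too little r1 for any of the remaining processes.
A valid finishing order for the others: task-5, task-1, task-8, task-0. Walking it through:
  pool = (3, 1, 0, 3)
  run task-5 (needs (3, 1, 0, 3), free (3, 1, 0, 3)); after release of (1, 0, 1, 3) the pool is (4, 1, 1, 6)
  run task-1 (needs (4, 1, 1, 1), free (4, 1, 1, 6)); after release of (0, 3, 0, 1) the pool is (4, 4, 1, 7)
  run task-8 (needs (2, 2, 0, 3), free (4, 4, 1, 7)); after release of (1, 1, 0, 1) the pool is (5, 5, 1, 8)
  run task-0 (needs (5, 3, 1, 8), free (5, 5, 1, 8)); after release of (1, 1, 1, 3) the pool is (6, 6, 2, 11)
The stuck group stays short no matter what:
  blocked: task-4 wants (8, 1, 3, 8), pool (6, 6, 2, 11) — not enough r2 and r1
  blocked: task-6 wants (0, 2, 3, 9), pool (6, 6, 2, 11) — not enough r1


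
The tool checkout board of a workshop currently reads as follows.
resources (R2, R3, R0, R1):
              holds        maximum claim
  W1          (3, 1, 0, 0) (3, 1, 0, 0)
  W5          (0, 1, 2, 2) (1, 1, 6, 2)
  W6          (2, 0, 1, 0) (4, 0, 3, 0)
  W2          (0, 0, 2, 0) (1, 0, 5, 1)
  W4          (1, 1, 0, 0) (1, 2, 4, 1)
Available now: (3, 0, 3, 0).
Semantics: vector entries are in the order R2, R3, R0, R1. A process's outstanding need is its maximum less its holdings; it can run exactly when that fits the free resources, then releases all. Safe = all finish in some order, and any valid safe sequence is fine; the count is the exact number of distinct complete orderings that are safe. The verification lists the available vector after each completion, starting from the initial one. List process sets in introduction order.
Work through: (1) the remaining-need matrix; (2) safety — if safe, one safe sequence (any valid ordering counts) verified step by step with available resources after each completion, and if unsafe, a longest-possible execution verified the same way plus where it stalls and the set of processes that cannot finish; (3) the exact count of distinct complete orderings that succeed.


(1) Need matrix, components ordered R2, R3, R0, R1:
  W1: (0, 0, 0, 0)
  W5: (1, 0, 4, 0)
  W6: (2, 0, 2, 0)
  W2: (1, 0, 3, 1)
  W4: (0, 1, 4, 1)
(2) SAFE — a valid safe sequence is W6, W1, W5, W4, W2.
Key observation: W5 is the earliest step where a requested resource binds exactly: need (1, 0, 4, 0), pool (8, 1, 4, 0) at its turn.
Check, step by step:
  pool = (3, 0, 3, 0)
  run W6 (needs (2, 0, 2, 0), free (3, 0, 3, 0)); after release of (2, 0, 1, 0) the pool is (5, 0, 4, 0)
  run W1 (needs (0, 0, 0, 0), free (5, 0, 4, 0)); after release of (3, 1, 0, 0) the pool is (8, 1, 4, 0)
  run W5 (needs (1, 0, 4, 0), free (8, 1, 4, 0)); after release of (0, 1, 2, 2) the pool is (8, 2, 6, 2)
  run W4 (needs (0, 1, 4, 1), free (8, 2, 6, 2)); after release of (1, 1, 0, 0) the pool is (9, 3, 6, 2)
  run W2 (needs (1, 0, 3, 1), free (9, 3, 6, 2)); after release of (0, 0, 2, 0) the pool is (9, 3, 8, 2)
(3) Precisely 10 of the possible complete orderings are safe sequences.


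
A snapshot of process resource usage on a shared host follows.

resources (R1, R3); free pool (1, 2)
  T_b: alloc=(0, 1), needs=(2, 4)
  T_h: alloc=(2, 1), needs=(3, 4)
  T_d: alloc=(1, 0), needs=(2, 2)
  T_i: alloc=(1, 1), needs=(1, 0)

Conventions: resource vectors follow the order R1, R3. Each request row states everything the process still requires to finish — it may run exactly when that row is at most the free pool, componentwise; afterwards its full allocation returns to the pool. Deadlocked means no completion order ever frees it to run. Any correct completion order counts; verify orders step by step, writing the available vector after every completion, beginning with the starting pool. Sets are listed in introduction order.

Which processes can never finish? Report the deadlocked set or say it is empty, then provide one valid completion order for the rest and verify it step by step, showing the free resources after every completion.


Deadlocked: T_b and T_h.
Key observation: the wall is R3: completing T_i, T_d brings the pool only to (3, 3), and all the rest need more.
One completion order for the rest: T_i, T_d. Step-by-step check:
  pool = (1, 2)
  T_i: need (1, 0) fits (1, 2); releases (1, 1), pool now (2, 3)
  T_d: need (2, 2) fits (2, 3); releases (1, 0), pool now (3, 3)
None of the blocked processes ever fits:
  T_b still needs (2, 4) but only (3, 3) is free — short on R3
  T_h still needs (3, 4) but only (3, 3) is free — short on R3


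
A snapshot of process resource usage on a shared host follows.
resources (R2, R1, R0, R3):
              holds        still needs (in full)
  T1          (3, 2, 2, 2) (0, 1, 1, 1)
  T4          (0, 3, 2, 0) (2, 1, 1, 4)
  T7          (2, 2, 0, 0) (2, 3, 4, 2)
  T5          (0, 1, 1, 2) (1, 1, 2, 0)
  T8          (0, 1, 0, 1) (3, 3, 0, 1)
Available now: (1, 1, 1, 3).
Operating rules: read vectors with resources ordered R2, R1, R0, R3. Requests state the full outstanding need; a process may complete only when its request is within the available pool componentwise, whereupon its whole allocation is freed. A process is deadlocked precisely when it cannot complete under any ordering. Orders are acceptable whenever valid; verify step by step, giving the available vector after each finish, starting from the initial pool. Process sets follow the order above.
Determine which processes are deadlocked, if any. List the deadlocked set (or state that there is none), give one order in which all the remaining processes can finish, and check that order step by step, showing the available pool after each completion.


Nothing here is deadlocked.
Key observation: starting with T1, each completion frees enough for the next — no one is permanently blocked.
One completion order for the rest: T1, T5, T4, T7, T8. Step-by-step check:
  pool = (1, 1, 1, 3)
  T1: need (0, 1, 1, 1) fits (1, 1, 1, 3); releases (3, 2, 2, 2), pool now (4, 3, 3, 5)
  T5: need (1, 1, 2, 0) fits (4, 3, 3, 5); releases (0, 1, 1, 2), pool now (4, 4, 4, 7)
  T4: need (2, 1, 1, 4) fits (4, 4, 4, 7); releases (0, 3, 2, 0), pool now (4, 7, 6, 7)
  T7: need (2, 3, 4, 2) fits (4, 7, 6, 7); releases (2, 2, 0, 0), pool now (6, 9, 6, 7)
  T8: need (3, 3, 0, 1) fits (6, 9, 6, 7); releases (0, 1, 0, 1), pool now (6, 10, 6, 8)


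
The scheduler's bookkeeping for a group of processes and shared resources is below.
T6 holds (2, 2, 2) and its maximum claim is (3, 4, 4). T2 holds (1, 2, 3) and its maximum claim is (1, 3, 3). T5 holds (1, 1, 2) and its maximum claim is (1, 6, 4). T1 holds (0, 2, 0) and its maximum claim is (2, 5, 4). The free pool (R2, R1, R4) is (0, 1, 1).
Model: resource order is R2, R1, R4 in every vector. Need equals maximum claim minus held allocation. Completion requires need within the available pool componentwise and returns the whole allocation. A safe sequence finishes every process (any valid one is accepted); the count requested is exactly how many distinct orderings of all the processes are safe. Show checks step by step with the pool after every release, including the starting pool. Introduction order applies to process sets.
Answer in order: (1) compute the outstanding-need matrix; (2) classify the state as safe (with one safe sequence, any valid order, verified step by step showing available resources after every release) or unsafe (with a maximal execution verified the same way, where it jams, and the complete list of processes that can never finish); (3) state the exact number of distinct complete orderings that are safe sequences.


(1) Remaining need (order R2, R1, R4):
  T6: (1, 2, 2)
  T2: (0, 1, 0)
  T5: (0, 5, 2)
  T1: (2, 3, 4)
(2) SAFE — a valid safe sequence is T2, T6, T1, T5.
Key observation: T2 is the earliest step where a requested resource binds exactly: need (0, 1, 0), pool (0, 1, 1) at its turn.
Walking it through:
  pool = (0, 1, 1)
  T2: need (0, 1, 0) fits (0, 1, 1); releases (1, 2, 3), pool now (1, 3, 4)
  T6: need (1, 2, 2) fits (1, 3, 4); releases (2, 2, 2), pool now (3, 5, 6)
  T1: need (2, 3, 4) fits (3, 5, 6); releases (0, 2, 0), pool now (3, 7, 6)
  T5: need (0, 5, 2) fits (3, 7, 6); releases (1, 1, 2), pool now (4, 8, 8)
(3) The exact count: 2 of the possible complete orderings are safe sequences.


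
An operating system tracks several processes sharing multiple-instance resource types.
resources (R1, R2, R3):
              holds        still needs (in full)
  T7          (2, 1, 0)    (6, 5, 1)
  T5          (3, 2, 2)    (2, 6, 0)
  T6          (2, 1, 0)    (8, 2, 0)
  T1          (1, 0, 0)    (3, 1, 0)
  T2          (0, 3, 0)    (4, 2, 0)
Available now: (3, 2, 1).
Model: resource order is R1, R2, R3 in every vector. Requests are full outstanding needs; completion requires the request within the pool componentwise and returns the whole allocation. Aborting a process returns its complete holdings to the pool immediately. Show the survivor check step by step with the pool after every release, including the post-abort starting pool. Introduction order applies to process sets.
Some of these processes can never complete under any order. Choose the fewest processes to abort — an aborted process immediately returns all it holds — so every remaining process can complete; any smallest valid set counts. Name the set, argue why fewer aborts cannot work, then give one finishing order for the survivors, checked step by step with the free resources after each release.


The answer: abort T7.
Key observation: aborting T7 returns (2, 1, 0), and T5 — hopeless before — runs at step 3 with the returned capacity in the pool.
Minimality: the empty abort set fails — the state is deadlocked as it stands.
Survivors finish in the order: T1, T2, T5, T6. Step-by-step check (pool after the aborts first):
  pool = (5, 3, 1)
  T1: need (3, 1, 0) fits (5, 3, 1); releases (1, 0, 0), pool now (6, 3, 1)
  T2: need (4, 2, 0) fits (6, 3, 1); releases (0, 3, 0), pool now (6, 6, 1)
  T5: need (2, 6, 0) fits (6, 6, 1); releases (3, 2, 2), pool now (9, 8, 3)
  T6: need (8, 2, 0) fits (9, 8, 3); releases (2, 1, 0), pool now (11, 9, 3)


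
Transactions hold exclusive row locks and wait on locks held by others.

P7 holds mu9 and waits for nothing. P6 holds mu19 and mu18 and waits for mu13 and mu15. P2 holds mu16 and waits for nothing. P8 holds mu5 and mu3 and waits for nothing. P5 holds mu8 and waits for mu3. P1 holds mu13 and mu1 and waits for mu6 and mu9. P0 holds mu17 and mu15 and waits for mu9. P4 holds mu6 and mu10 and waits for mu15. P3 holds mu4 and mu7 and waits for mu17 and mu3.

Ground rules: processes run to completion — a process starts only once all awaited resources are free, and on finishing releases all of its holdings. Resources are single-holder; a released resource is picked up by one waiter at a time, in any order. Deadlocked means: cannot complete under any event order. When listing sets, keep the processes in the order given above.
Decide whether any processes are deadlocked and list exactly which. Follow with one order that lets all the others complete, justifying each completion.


The deadlocked set is empty.
Key observation: the wait relation is loop-free; peeling off processes with no waits unwinds the whole state.
The rest can finish in the order P7, P0, P4, P8, P3, P2, P5, P1, P6.
Check, step by step:
  P7: no waits; runs immediately, freeing mu9
  run P0 (all its waits — mu9 — are resolved); releases mu17 and mu15
  run P4 (all its waits — mu15 — are resolved); releases mu6 and mu10
  P8: no waits; runs immediately, freeing mu5 and mu3
  run P3 (all its waits — mu17 and mu3 — are resolved); releases mu4 and mu7
  P2: no waits; runs immediately, freeing mu16
  run P5 (all its waits — mu3 — are resolved); releases mu8
  run P1 (all its waits — mu6 and mu9 — are resolved); releases mu13 and mu1
  run P6 (all its waits — mu13 and mu15 — are resolved); releases mu19 and mu18


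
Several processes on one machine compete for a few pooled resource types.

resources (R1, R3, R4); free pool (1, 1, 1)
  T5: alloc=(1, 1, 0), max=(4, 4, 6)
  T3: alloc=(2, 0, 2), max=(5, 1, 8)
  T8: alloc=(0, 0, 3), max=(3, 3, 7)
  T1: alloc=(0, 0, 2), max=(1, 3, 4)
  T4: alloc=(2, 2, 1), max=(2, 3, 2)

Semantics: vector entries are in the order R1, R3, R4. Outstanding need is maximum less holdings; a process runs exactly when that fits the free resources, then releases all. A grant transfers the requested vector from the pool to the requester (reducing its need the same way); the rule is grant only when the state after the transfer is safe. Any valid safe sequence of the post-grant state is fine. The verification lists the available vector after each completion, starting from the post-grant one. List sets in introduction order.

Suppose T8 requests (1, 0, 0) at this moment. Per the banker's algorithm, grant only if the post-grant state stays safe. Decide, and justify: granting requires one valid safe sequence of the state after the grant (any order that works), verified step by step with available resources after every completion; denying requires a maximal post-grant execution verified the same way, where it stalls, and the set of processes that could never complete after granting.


GRANT: granting preserves safety; a valid post-grant sequence is T4, T1, T8, T3, T5.
Key observation: even at the reduced pool (0, 1, 1), T4 fits immediately, so safety survives the grant.
Check on the post-grant state, step by step:
  pool = (0, 1, 1)
  T4 needs (0, 1, 1) <= (0, 1, 1) -> finishes; pool += (2, 2, 1) = (2, 3, 2)
  T1 needs (1, 3, 2) <= (2, 3, 2) -> finishes; pool += (0, 0, 2) = (2, 3, 4)
  T8 needs (2, 3, 4) <= (2, 3, 4) -> finishes; pool += (1, 0, 3) = (3, 3, 7)
  T3 needs (3, 1, 6) <= (3, 3, 7) -> finishes; pool += (2, 0, 2) = (5, 3, 9)
  T5 needs (3, 3, 6) <= (5, 3, 9) -> finishes; pool += (1, 1, 0) = (6, 4, 9)


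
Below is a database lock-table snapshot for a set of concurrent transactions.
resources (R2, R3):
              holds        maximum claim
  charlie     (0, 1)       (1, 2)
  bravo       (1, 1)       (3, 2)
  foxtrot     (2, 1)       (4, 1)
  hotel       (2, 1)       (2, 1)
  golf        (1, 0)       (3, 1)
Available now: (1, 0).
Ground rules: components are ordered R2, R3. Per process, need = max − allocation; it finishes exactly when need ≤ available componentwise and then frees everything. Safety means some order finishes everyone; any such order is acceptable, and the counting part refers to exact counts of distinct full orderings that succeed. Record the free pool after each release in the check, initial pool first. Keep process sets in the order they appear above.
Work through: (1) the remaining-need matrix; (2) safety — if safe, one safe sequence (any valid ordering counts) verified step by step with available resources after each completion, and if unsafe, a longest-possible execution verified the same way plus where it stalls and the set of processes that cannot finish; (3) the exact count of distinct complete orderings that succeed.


(1) Need matrix, components ordered R2, R3:
  charlie: (1, 1)
  bravo: (2, 1)
  foxtrot: (2, 0)
  hotel: (0, 0)
  golf: (2, 1)
(2) The state is SAFE; one workable sequence: hotel, bravo, golf, charlie, foxtrot.
Key observation: bravo is the earliest step where a requested resource binds exactly: need (2, 1), pool (3, 1) at its turn.
Check, step by step:
  pool = (1, 0)
  hotel needs (0, 0) <= (1, 0) -> finishes; pool += (2, 1) = (3, 1)
  bravo needs (2, 1) <= (3, 1) -> finishes; pool += (1, 1) = (4, 2)
  golf needs (2, 1) <= (4, 2) -> finishes; pool += (1, 0) = (5, 2)
  charlie needs (1, 1) <= (5, 2) -> finishes; pool += (0, 1) = (5, 3)
  foxtrot needs (2, 0) <= (5, 3) -> finishes; pool += (2, 1) = (7, 4)
(3) Exactly 24 of the possible complete orderings are safe sequences.


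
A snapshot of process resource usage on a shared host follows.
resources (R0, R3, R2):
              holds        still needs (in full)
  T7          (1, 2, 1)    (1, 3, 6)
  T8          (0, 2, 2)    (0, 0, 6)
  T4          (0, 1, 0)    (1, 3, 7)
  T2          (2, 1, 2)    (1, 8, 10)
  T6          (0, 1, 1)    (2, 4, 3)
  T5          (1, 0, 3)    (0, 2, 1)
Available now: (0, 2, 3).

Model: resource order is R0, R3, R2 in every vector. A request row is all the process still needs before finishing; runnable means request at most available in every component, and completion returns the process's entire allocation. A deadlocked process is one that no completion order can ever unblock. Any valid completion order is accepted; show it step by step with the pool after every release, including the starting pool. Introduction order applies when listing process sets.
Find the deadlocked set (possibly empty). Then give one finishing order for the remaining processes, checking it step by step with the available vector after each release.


The deadlocked set is empty.
Key observation: beginning at T5, releases accumulate fast enough that every process eventually fits.
The rest can finish in the order T5, T8, T7, T4, T6, T2. Step-by-step check:
  pool = (0, 2, 3)
  T5 needs (0, 2, 1) <= (0, 2, 3) -> finishes; pool += (1, 0, 3) = (1, 2, 6)
  T8 needs (0, 0, 6) <= (1, 2, 6) -> finishes; pool += (0, 2, 2) = (1, 4, 8)
  T7 needs (1, 3, 6) <= (1, 4, 8) -> finishes; pool += (1, 2, 1) = (2, 6, 9)
  T4 needs (1, 3, 7) <= (2, 6, 9) -> finishes; pool += (0, 1, 0) = (2, 7, 9)
  T6 needs (2, 4, 3) <= (2, 7, 9) -> finishes; pool += (0, 1, 1) = (2, 8, 10)
  T2 needs (1, 8, 10) <= (2, 8, 10) -> finishes; pool += (2, 1, 2) = (4, 9, 12)


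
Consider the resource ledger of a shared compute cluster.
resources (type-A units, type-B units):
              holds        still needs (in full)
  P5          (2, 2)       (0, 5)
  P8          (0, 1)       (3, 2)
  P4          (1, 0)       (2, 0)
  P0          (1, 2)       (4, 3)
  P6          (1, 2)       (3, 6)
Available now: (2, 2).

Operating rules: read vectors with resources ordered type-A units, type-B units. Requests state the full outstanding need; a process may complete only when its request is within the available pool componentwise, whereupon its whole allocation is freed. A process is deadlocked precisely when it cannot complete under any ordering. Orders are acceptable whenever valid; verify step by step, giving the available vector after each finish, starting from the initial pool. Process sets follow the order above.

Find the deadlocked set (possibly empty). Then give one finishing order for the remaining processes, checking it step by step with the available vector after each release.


Deadlocked set: P5, P0 and P6.
Key observation: after P4, P8 the pool peaks at (3, 3), and each blocked process is short somewhere: P5 on type-B units; P0 on type-A units; P6 on type-B units.
One completion order for the rest: P4, P8. Check, step by step:
  pool = (2, 2)
  run P4 (needs (2, 0), free (2, 2)); after release of (1, 0) the pool is (3, 2)
  run P8 (needs (3, 2), free (3, 2)); after release of (0, 1) the pool is (3, 3)
None of the blocked processes ever fits:
  blocked: P5 wants (0, 5), pool (3, 3) — not enough type-B units
  blocked: P0 wants (4, 3), pool (3, 3) — not enough type-A units
  blocked: P6 wants (3, 6), pool (3, 3) — not enough type-B units


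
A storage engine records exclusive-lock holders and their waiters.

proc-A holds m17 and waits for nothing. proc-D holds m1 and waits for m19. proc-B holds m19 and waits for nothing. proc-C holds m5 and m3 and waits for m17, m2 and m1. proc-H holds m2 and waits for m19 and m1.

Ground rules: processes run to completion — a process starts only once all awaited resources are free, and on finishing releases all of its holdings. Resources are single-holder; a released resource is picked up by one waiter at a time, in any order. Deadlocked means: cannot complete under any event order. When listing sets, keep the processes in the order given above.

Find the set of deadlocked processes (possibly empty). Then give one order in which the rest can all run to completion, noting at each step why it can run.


No process is deadlocked.
Key observation: no waiting chain loops back on itself — every chain ends at a process that waits on nothing, so everyone eventually runs.
The rest can finish in the order proc-A, proc-B, proc-D, proc-H, proc-C.
Verifying each step:
  proc-A waits on nothing -> runs at once and releases m17
  proc-B waits on nothing -> runs at once and releases m19
  run proc-D (all its waits — m19 — are resolved); releases m1
  run proc-H (all its waits — m19 and m1 — are resolved); releases m2
  run proc-C (all its waits — m17, m2 and m1 — are resolved); releases m5 and m3


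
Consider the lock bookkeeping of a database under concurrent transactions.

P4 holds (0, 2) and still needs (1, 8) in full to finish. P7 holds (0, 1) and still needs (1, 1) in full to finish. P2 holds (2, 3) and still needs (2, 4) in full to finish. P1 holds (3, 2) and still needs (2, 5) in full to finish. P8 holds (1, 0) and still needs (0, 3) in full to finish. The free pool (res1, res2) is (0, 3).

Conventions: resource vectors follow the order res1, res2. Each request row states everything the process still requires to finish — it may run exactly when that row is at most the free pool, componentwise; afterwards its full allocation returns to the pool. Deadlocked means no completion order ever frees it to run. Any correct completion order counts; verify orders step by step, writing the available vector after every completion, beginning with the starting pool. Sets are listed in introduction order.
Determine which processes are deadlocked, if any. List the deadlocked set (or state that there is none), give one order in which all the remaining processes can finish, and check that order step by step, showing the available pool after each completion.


Deadlocked: P4, P2 and P1.
Key observation: after P8, P7 the pool peaks at (1, 4), and each blocked process is short somewhere: P4 on res2; P2 on res1; P1 on res1, res2.
One completion order for the rest: P8, P7. Walking it through:
  pool = (0, 3)
  P8 needs (0, 3) <= (0, 3) -> finishes; pool += (1, 0) = (1, 3)
  P7 needs (1, 1) <= (1, 3) -> finishes; pool += (0, 1) = (1, 4)
The stuck group stays short no matter what:
  P4 cannot run: need (1, 8) vs free (1, 4) (insufficient res2)
  P2 cannot run: need (2, 4) vs free (1, 4) (insufficient res1)
  P1 cannot run: need (2, 5) vs free (1, 4) (insufficient res1 and res2)
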